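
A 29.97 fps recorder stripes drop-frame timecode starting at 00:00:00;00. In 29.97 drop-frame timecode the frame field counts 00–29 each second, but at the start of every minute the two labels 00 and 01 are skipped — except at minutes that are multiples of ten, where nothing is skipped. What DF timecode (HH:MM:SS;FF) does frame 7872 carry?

Each 10-minute DF block holds 10 × 60 × 30 − 9 × 2 = 17982 frames. 7872 ÷ 17982 → 0 full blocks, remainder 7872.
Within the partial block the first minute is 1800 frames and each further minute 1798, so 4 further minute boundaries passed. Total skipped labels = 18 × 0 + 2 × 4 = 8.
Non-drop label index = 7872 + 8 = 7880; at 30 labels/s that is 00:04:22:20, i.e. DF 00:04:22;20.

00:04:22;20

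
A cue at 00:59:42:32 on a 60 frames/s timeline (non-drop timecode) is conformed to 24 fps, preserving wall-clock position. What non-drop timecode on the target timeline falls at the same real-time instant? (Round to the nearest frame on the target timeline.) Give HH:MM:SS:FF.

Source frame index: (0×3600 + 59×60 + 42) × 60 + 32 = 214952.
Real time: 214952 / (60) = 53738/15 s.
Target frame: (53738/15) × (24) = 429904/5 ≈ 85980.800 → 85981.
At 24 labels/s: frame 85981 → 00:59:42:13.

00:59:42:13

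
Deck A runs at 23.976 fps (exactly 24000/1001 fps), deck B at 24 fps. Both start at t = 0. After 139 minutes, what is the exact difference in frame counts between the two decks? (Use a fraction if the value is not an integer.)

139 min = 8340 s.
A emits 24000/1001 × 8340 = 200160000/1001 frames; B emits 24 × 8340 = 200160.
Difference = 200160/1001 frames (≈ 199.9600); B is ahead of A.

200160/1001 frames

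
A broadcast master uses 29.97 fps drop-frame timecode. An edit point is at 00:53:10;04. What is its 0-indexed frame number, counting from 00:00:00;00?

95608

As if non-drop at 30 labels/s: (0 × 3600 + 53 × 60 + 10) × 30 + 4 = 95704.
Minute boundaries passed: 53; those not divisible by 10: 53 − 5 = 48; dropped labels = 2 × 48 = 96.
Actual frame index = 95704 − 96 = 95608.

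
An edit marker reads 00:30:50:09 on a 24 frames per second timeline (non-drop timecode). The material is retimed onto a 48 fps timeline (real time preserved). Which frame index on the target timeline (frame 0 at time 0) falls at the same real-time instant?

frame 88818

Source frame index: (0×3600 + 30×60 + 50) × 24 + 9 = 44409.
Real time: 44409 / (24) = 14803/8 s.
Target frame: (14803/8) × (48) = 88818.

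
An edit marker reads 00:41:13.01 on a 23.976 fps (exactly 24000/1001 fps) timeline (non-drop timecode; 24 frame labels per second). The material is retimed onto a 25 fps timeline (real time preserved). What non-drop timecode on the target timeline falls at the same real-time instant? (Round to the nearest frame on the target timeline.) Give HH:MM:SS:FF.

00:41:15:13

Source frame index: (0×3600 + 41×60 + 13) × 24 + 1 = 59353.
Real time: 59353 / (24000/1001) = 59412353/24000 s.
Target frame: (59412353/24000) × (25) = 59412353/960 ≈ 61887.868 → 61888.
At 25 labels/s: frame 61888 → 00:41:15:13.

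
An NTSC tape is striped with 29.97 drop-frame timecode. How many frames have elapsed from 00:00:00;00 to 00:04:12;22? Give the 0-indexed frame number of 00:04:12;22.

As if non-drop at 30 labels/s: (0 × 3600 + 4 × 60 + 12) × 30 + 22 = 7582.
Minute boundaries passed: 4; those not divisible by 10: 4 − 0 = 4; dropped labels = 2 × 4 = 8.
Actual frame index = 7582 − 8 = 7574.

7574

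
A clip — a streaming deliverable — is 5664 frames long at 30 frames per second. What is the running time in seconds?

Running time = 5664 / (30) = 188.8 s.

188.8 seconds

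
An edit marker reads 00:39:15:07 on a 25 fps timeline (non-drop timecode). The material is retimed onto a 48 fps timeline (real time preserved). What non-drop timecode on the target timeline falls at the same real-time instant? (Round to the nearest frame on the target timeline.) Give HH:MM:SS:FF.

Source frame index: (0×3600 + 39×60 + 15) × 25 + 7 = 58882.
Real time: 58882 / (25) = 58882/25 s.
Target frame: (58882/25) × (48) = 2826336/25 ≈ 113053.440 → 113053.
At 48 labels/s: frame 113053 → 00:39:15:13.

00:39:15:13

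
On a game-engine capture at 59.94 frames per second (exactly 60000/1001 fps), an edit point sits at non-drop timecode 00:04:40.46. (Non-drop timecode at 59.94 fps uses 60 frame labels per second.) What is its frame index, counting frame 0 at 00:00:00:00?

Total seconds to the label: (0 × 3600 + 4 × 60 + 40) = 280.
Frame index = 280 × 60 + 46 = 16846.

16846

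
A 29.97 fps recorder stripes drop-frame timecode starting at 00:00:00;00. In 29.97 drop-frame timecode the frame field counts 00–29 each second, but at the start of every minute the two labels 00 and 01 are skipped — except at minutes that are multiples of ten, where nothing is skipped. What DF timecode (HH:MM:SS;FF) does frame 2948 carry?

00:01:38;10

Ten DF minutes hold 17982 frames, so frame 2948 lies in block 0 (frames 0–17981) with 2948 frames into that block.
The block's first minute is 1800 frames and the rest 1798 each; 2948 frames reaches minute 1, so 0 × 18 + 1 × 2 = 2 labels have been skipped so far.
Adding those back, label number 2948 + 2 = 2950 at 30 labels/s is 98 s + 10 f = 0 h 1 min 38 s frame 10, i.e. 00:01:38;10.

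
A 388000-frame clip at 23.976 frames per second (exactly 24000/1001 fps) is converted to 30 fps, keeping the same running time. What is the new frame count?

485485 frames

Target frames = source frames × (target rate / source rate) = 388000 × (30)/(24000/1001) = 388000 × 1001/800 = 485485.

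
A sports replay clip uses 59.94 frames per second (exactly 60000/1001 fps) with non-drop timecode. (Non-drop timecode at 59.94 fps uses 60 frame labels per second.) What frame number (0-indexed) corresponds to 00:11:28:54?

Total seconds to the label: (0 × 3600 + 11 × 60 + 28) = 688.
Frame index = 688 × 60 + 54 = 41334.

frame 41334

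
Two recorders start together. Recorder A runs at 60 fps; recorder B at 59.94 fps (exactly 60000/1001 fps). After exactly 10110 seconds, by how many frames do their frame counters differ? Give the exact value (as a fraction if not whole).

A emits 60 × 10110 = 606600 frames; B emits 60000/1001 × 10110 = 606600000/1001.
Difference = 606600/1001 frames (≈ 605.9940); B is behind A.

606600/1001 frames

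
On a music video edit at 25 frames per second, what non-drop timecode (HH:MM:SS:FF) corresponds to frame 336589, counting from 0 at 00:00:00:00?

03:44:23:14

336589 ÷ 25 = 13463 full seconds, remainder 14 frames.
13463 s = 3 h 44 min 23 s.
Timecode: 03:44:23:14.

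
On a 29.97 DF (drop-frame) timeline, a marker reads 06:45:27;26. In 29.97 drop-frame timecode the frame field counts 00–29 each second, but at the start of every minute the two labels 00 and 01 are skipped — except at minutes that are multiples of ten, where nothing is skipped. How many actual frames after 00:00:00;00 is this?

As if non-drop at 30 labels/s: (6 × 3600 + 45 × 60 + 27) × 30 + 26 = 729836.
Minute boundaries passed: 405; those not divisible by 10: 405 − 40 = 365; dropped labels = 2 × 365 = 730.
Actual frame index = 729836 − 730 = 729106.

729106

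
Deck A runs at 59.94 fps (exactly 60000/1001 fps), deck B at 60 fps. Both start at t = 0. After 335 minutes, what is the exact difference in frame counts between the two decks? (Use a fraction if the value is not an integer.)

1206000/1001 frames

335 min = 20100 s.
A emits 60000/1001 × 20100 = 1206000000/1001 frames; B emits 60 × 20100 = 1206000.
Difference = 1206000/1001 frames (≈ 1204.7952); B is ahead of A.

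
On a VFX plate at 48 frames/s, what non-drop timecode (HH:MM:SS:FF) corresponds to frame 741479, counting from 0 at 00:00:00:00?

04:17:27:23

741479 ÷ 48 = 15447 full seconds, remainder 23 frames.
15447 s = 4 h 17 min 27 s.
Timecode: 04:17:27:23.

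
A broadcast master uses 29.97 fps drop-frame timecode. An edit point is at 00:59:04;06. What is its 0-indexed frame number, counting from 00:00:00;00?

Complete 10-minute blocks: 5, each 17982 frames → 89910.
Remaining 9 whole minutes in the current block: 1800 + 8 × 1798 = 16184 frames.
Within the current minute: 4 × 30 + 6 − 2 = 124 (labels ;00/;01 skipped at this minute). Total = 89910 + 16184 + 124 = 106218.

106218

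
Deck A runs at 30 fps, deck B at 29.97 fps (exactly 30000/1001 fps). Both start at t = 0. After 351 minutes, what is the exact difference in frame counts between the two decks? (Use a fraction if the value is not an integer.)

351 min = 21060 s.
A emits 30 × 21060 = 631800 frames; B emits 30000/1001 × 21060 = 48600000/77.
Difference = 48600/77 frames (≈ 631.1688); B is behind A.

48600/77 frames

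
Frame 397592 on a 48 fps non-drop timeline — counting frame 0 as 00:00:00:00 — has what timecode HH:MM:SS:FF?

02:18:03:08

397592 ÷ 48 = 8283 full seconds, remainder 8 frames.
8283 s = 2 h 18 min 3 s.
Timecode: 02:18:03:08.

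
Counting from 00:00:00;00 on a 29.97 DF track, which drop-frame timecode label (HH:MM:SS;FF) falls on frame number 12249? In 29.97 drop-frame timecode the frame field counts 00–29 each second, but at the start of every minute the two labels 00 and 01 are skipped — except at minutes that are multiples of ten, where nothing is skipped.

00:06:48;21

Each 10-minute DF block holds 10 × 60 × 30 − 9 × 2 = 17982 frames. 12249 ÷ 17982 → 0 full blocks, remainder 12249.
Within the partial block the first minute is 1800 frames and each further minute 1798, so 6 further minute boundaries passed. Total skipped labels = 18 × 0 + 2 × 6 = 12.
Non-drop label index = 12249 + 12 = 12261; at 30 labels/s that is 00:06:48:21, i.e. DF 00:06:48;21.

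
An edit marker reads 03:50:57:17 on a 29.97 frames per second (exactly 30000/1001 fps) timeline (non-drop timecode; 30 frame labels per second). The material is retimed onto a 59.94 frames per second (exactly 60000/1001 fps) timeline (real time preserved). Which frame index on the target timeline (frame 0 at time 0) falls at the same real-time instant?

frame 831454

Source frame index: (3×3600 + 50×60 + 57) × 30 + 17 = 415727.
Real time: 415727 / (30000/1001) = 416142727/30000 s.
Target frame: (416142727/30000) × (60000/1001) = 831454.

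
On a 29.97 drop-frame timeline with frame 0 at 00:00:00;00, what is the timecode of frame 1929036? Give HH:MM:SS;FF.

17:52:45;16

Each 10-minute DF block holds 10 × 60 × 30 − 9 × 2 = 17982 frames. 1929036 ÷ 17982 → 107 full blocks, remainder 4962.
Within the partial block the first minute is 1800 frames and each further minute 1798, so 2 further minute boundaries passed. Total skipped labels = 18 × 107 + 2 × 2 = 1930.
Non-drop label index = 1929036 + 1930 = 1930966; at 30 labels/s that is 17:52:45:16, i.e. DF 17:52:45;16.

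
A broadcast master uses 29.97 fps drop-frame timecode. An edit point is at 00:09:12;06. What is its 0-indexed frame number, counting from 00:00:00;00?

Complete 10-minute blocks: 0, each 17982 frames → 0.
Remaining 9 whole minutes in the current block: 1800 + 8 × 1798 = 16184 frames.
Within the current minute: 12 × 30 + 6 − 2 = 364 (labels ;00/;01 skipped at this minute). Total = 0 + 16184 + 364 = 16548.

16548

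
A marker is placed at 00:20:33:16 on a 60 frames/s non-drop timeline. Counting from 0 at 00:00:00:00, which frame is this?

frame 73996

Total seconds to the label: (0 × 3600 + 20 × 60 + 33) = 1233.
Frame index = 1233 × 60 + 16 = 73996.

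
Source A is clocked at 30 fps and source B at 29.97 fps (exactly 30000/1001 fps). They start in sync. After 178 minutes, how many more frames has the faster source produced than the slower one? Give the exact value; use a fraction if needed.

178 min = 10680 s.
A emits 30 × 10680 = 320400 frames; B emits 30000/1001 × 10680 = 320400000/1001.
Difference = 320400/1001 frames (≈ 320.0799); B is behind A.

320400/1001 frames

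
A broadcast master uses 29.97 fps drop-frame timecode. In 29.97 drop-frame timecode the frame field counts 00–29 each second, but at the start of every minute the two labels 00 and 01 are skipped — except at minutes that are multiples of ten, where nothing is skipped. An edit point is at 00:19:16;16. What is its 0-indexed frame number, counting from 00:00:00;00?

Complete 10-minute blocks: 1, each 17982 frames → 17982.
Remaining 9 whole minutes in the current block: 1800 + 8 × 1798 = 16184 frames.
Within the current minute: 16 × 30 + 16 − 2 = 494 (labels ;00/;01 skipped at this minute). Total = 17982 + 16184 + 494 = 34660.

34660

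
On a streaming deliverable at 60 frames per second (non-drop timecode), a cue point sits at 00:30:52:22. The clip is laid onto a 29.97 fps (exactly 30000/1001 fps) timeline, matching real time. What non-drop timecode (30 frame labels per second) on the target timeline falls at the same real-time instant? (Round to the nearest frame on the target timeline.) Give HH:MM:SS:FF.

00:30:50:15

Source frame index: (0×3600 + 30×60 + 52) × 60 + 22 = 111142.
Real time: 111142 / (60) = 55571/30 s.
Target frame: (55571/30) × (30000/1001) = 55571000/1001 ≈ 55515.485 → 55515.
At 30 labels/s: frame 55515 → 00:30:50:15.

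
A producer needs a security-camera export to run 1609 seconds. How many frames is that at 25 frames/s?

Frames = 1609 × 25 = 40225.

40225 frames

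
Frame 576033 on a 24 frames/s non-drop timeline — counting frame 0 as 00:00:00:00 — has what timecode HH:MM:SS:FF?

576033 ÷ 24 = 24001 full seconds, remainder 9 frames.
24001 s = 6 h 40 min 1 s.
Timecode: 06:40:01:09.

06:40:01:09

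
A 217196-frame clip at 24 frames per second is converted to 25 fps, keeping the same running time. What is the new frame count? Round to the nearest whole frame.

226246 frames

Frames at target rate = 217196 × (25) / (24) = 1357475/6 ≈ 226245.833.
Nearest whole frame: 226246.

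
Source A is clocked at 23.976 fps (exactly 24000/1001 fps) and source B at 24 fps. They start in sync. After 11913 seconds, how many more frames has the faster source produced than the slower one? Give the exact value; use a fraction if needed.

A emits 24000/1001 × 11913 = 25992000/91 frames; B emits 24 × 11913 = 285912.
Difference = 25992/91 frames (≈ 285.6264); B is ahead of A.

25992/91 frames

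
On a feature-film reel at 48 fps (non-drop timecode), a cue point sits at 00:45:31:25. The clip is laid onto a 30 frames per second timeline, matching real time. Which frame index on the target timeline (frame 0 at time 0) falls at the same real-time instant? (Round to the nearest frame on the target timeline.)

frame 81946

Source frame index: (0×3600 + 45×60 + 31) × 48 + 25 = 131113.
Real time: 131113 / (48) = 131113/48 s.
Target frame: (131113/48) × (30) = 655565/8 ≈ 81945.625 → 81946.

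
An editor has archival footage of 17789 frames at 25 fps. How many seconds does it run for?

711.56 seconds

Running time = 17789 / (25) = 711.56 s.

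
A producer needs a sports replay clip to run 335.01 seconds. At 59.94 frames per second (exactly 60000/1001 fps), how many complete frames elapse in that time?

Frames = 335.01 × 60000/1001 = 1546200/77 ≈ 20080.5195.
Complete frames: 20080.

20080 frames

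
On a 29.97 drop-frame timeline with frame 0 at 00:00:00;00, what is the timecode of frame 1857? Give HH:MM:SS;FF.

Ten DF minutes hold 17982 frames, so frame 1857 lies in block 0 (frames 0–17981) with 1857 frames into that block.
The block's first minute is 1800 frames and the rest 1798 each; 1857 frames reaches minute 1, so 0 × 18 + 1 × 2 = 2 labels have been skipped so far.
Adding those back, label number 1857 + 2 = 1859 at 30 labels/s is 61 s + 29 f = 0 h 1 min 1 s frame 29, i.e. 00:01:01;29.

00:01:01;29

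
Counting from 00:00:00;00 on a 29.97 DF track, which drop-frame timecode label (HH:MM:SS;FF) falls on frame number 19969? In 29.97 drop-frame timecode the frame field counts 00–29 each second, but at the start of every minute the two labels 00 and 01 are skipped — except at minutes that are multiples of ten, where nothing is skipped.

00:11:06;09

Ten DF minutes hold 17982 frames, so frame 19969 lies in block 1 (frames 17982–35963) with 1987 frames into that block.
The block's first minute is 1800 frames and the rest 1798 each; 1987 frames reaches minute 1, so 1 × 18 + 1 × 2 = 20 labels have been skipped so far.
Adding those back, label number 19969 + 20 = 19989 at 30 labels/s is 666 s + 9 f = 0 h 11 min 6 s frame 9, i.e. 00:11:06;09.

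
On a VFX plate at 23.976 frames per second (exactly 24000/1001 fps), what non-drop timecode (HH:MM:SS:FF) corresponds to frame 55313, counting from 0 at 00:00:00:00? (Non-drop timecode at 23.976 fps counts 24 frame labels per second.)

00:38:24:17

55313 ÷ 24 = 2304 full seconds, remainder 17 frames.
2304 s = 0 h 38 min 24 s.
Timecode: 00:38:24:17.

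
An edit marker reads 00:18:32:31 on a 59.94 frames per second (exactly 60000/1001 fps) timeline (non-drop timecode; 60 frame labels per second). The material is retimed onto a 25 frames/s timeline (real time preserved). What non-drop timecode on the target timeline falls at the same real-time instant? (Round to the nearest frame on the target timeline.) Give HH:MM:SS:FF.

00:18:33:16

Source frame index: (0×3600 + 18×60 + 32) × 60 + 31 = 66751.
Real time: 66751 / (60000/1001) = 66817751/60000 s.
Target frame: (66817751/60000) × (25) = 66817751/2400 ≈ 27840.730 → 27841.
At 25 labels/s: frame 27841 → 00:18:33:16.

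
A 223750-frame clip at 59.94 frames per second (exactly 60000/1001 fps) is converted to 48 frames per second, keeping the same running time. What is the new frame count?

Target frames = source frames × (target rate / source rate) = 223750 × (48)/(60000/1001) = 223750 × 1001/1250 = 179179.

179179 frames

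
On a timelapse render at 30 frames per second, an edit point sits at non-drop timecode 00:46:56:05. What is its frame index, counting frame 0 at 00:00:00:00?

Total seconds to the label: (0 × 3600 + 46 × 60 + 56) = 2816.
Frame index = 2816 × 30 + 5 = 84485.

84485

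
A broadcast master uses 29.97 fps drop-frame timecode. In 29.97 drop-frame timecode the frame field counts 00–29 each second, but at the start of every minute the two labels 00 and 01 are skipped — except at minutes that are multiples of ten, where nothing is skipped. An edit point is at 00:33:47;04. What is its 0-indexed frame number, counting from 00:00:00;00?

60754

As if non-drop at 30 labels/s: (0 × 3600 + 33 × 60 + 47) × 30 + 4 = 60814.
Minute boundaries passed: 33; those not divisible by 10: 33 − 3 = 30; dropped labels = 2 × 30 = 60.
Actual frame index = 60814 − 60 = 60754.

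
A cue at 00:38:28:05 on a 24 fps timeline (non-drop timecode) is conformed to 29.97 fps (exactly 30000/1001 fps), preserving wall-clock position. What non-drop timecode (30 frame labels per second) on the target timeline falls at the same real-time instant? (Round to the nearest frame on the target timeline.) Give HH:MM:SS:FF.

00:38:25:27

Source frame index: (0×3600 + 38×60 + 28) × 24 + 5 = 55397.
Real time: 55397 / (24) = 55397/24 s.
Target frame: (55397/24) × (30000/1001) = 69246250/1001 ≈ 69177.073 → 69177.
At 30 labels/s: frame 69177 → 00:38:25:27.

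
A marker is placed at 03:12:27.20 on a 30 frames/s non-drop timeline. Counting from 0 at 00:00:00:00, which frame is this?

346430

Total seconds to the label: (3 × 3600 + 12 × 60 + 27) = 11547.
Frame index = 11547 × 30 + 20 = 346430.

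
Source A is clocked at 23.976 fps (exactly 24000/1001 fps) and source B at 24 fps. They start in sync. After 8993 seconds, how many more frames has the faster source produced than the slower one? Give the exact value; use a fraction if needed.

215832/1001 frames

A emits 24000/1001 × 8993 = 215832000/1001 frames; B emits 24 × 8993 = 215832.
Difference = 215832/1001 frames (≈ 215.6164); B is ahead of A.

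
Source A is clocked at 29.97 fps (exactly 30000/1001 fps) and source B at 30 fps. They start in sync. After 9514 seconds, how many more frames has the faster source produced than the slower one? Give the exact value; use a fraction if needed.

A emits 30000/1001 × 9514 = 285420000/1001 frames; B emits 30 × 9514 = 285420.
Difference = 285420/1001 frames (≈ 285.1349); B is ahead of A.

285420/1001 frames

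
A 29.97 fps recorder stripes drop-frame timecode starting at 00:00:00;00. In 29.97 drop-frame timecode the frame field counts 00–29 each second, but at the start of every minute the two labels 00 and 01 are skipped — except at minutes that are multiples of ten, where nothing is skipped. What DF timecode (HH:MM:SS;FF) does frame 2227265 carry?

Each 10-minute DF block holds 10 × 60 × 30 − 9 × 2 = 17982 frames. 2227265 ÷ 17982 → 123 full blocks, remainder 15479.
Within the partial block the first minute is 1800 frames and each further minute 1798, so 8 further minute boundaries passed. Total skipped labels = 18 × 123 + 2 × 8 = 2230.
Non-drop label index = 2227265 + 2230 = 2229495; at 30 labels/s that is 20:38:36:15, i.e. DF 20:38:36;15.

20:38:36;15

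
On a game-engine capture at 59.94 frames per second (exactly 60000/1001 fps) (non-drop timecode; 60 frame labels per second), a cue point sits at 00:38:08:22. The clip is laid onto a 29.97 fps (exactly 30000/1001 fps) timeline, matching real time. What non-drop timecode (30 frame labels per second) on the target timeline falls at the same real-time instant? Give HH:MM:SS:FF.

Source frame index: (0×3600 + 38×60 + 8) × 60 + 22 = 137302.
Real time: 137302 / (60000/1001) = 68719651/30000 s.
Target frame: (68719651/30000) × (30000/1001) = 68651.
At 30 labels/s: frame 68651 → 00:38:08:11.

00:38:08:11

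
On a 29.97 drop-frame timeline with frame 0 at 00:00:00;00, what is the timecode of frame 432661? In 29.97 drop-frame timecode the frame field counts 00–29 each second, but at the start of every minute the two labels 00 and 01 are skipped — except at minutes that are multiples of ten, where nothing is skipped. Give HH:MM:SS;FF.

Ten DF minutes hold 17982 frames, so frame 432661 lies in block 24 (frames 431568–449549) with 1093 frames into that block.
The block's first minute is 1800 frames and the rest 1798 each; 1093 frames reaches minute 0, so 24 × 18 + 0 × 2 = 432 labels have been skipped so far.
Adding those back, label number 432661 + 432 = 433093 at 30 labels/s is 14436 s + 13 f = 4 h 0 min 36 s frame 13, i.e. 04:00:36;13.

04:00:36;13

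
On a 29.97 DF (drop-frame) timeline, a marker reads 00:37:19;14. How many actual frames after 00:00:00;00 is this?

67116

Complete 10-minute blocks: 3, each 17982 frames → 53946.
Remaining 7 whole minutes in the current block: 1800 + 6 × 1798 = 12588 frames.
Within the current minute: 19 × 30 + 14 − 2 = 582 (labels ;00/;01 skipped at this minute). Total = 53946 + 12588 + 582 = 67116.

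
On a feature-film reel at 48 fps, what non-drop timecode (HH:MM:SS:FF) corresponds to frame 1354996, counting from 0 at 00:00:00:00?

07:50:29:04

1354996 ÷ 48 = 28229 full seconds, remainder 4 frames.
28229 s = 7 h 50 min 29 s.
Timecode: 07:50:29:04.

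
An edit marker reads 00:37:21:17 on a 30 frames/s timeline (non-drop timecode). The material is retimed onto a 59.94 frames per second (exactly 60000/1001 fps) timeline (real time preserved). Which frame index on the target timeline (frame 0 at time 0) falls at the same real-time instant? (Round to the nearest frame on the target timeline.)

frame 134360

Source frame index: (0×3600 + 37×60 + 21) × 30 + 17 = 67247.
Real time: 67247 / (30) = 67247/30 s.
Target frame: (67247/30) × (60000/1001) = 134494000/1001 ≈ 134359.640 → 134360.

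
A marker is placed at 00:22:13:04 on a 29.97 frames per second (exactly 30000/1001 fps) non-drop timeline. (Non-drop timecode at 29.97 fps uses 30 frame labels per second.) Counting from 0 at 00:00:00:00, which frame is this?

Total seconds to the label: (0 × 3600 + 22 × 60 + 13) = 1333.
Frame index = 1333 × 30 + 4 = 39994.

frame 39994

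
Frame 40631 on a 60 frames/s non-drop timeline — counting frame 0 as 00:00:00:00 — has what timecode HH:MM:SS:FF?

00:11:17:11

40631 ÷ 60 = 677 full seconds, remainder 11 frames.
677 s = 0 h 11 min 17 s.
Timecode: 00:11:17:11.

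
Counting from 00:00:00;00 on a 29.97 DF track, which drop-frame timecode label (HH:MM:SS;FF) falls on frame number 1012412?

Each 10-minute DF block holds 10 × 60 × 30 − 9 × 2 = 17982 frames. 1012412 ÷ 17982 → 56 full blocks, remainder 5420.
Within the partial block the first minute is 1800 frames and each further minute 1798, so 3 further minute boundaries passed. Total skipped labels = 18 × 56 + 2 × 3 = 1014.
Non-drop label index = 1012412 + 1014 = 1013426; at 30 labels/s that is 09:23:00:26, i.e. DF 09:23:00;26.

09:23:00;26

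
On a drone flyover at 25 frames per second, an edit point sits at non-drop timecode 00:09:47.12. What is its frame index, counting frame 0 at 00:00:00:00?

Total seconds to the label: (0 × 3600 + 9 × 60 + 47) = 587.
Frame index = 587 × 25 + 12 = 14687.

frame 14687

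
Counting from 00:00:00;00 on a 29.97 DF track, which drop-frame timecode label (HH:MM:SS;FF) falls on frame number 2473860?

22:55:44;16

Ten DF minutes hold 17982 frames, so frame 2473860 lies in block 137 (frames 2463534–2481515) with 10326 frames into that block.
The block's first minute is 1800 frames and the rest 1798 each; 10326 frames reaches minute 5, so 137 × 18 + 5 × 2 = 2476 labels have been skipped so far.
Adding those back, label number 2473860 + 2476 = 2476336 at 30 labels/s is 82544 s + 16 f = 22 h 55 min 44 s frame 16, i.e. 22:55:44;16.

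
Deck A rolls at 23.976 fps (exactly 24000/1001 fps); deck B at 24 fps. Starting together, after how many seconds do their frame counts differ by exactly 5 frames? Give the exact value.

The gap grows by |24 − 24000/1001| = 24/1001 frames per second.
Time for a 5-frame gap: 5 ÷ (24/1001) = 5005/24 s.

5005/24 seconds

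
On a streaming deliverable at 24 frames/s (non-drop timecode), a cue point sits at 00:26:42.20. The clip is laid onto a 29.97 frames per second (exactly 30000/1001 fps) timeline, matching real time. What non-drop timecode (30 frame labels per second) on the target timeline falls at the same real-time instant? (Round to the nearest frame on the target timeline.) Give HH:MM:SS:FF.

00:26:41:07

Source frame index: (0×3600 + 26×60 + 42) × 24 + 20 = 38468.
Real time: 38468 / (24) = 9617/6 s.
Target frame: (9617/6) × (30000/1001) = 48085000/1001 ≈ 48036.963 → 48037.
At 30 labels/s: frame 48037 → 00:26:41:07.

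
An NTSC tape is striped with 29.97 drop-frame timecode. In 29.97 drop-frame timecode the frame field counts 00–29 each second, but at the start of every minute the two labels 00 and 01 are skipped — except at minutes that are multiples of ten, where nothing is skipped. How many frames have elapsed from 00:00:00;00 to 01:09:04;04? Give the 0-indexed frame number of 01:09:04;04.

124198

Complete 10-minute blocks: 6, each 17982 frames → 107892.
Remaining 9 whole minutes in the current block: 1800 + 8 × 1798 = 16184 frames.
Within the current minute: 4 × 30 + 4 − 2 = 122 (labels ;00/;01 skipped at this minute). Total = 107892 + 16184 + 122 = 124198.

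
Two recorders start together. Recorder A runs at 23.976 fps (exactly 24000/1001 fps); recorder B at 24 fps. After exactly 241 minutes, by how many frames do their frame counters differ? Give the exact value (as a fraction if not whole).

241 min = 14460 s.
A emits 24000/1001 × 14460 = 347040000/1001 frames; B emits 24 × 14460 = 347040.
Difference = 347040/1001 frames (≈ 346.6933); B is ahead of A.

347040/1001 frames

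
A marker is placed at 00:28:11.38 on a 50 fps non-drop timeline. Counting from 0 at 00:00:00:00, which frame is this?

Total seconds to the label: (0 × 3600 + 28 × 60 + 11) = 1691.
Frame index = 1691 × 50 + 38 = 84588.

84588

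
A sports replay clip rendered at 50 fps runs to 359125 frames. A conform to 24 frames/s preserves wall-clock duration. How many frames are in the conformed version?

172380 frames

Target frames = source frames × (target rate / source rate) = 359125 × (24)/(50) = 359125 × 12/25 = 172380.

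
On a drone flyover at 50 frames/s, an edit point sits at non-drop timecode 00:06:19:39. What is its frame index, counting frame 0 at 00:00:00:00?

Total seconds to the label: (0 × 3600 + 6 × 60 + 19) = 379.
Frame index = 379 × 50 + 39 = 18989.

frame 18989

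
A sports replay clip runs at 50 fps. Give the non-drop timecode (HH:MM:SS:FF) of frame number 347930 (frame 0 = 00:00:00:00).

347930 ÷ 50 = 6958 full seconds, remainder 30 frames.
6958 s = 1 h 55 min 58 s.
Timecode: 01:55:58:30.

01:55:58:30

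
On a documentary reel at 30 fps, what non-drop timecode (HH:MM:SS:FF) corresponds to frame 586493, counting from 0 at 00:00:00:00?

586493 ÷ 30 = 19549 full seconds, remainder 23 frames.
19549 s = 5 h 25 min 49 s.
Timecode: 05:25:49:23.

05:25:49:23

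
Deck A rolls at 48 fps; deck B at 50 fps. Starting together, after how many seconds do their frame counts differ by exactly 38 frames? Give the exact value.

The gap grows by |50 − 48| = 2 frames per second.
Time for a 38-frame gap: 38 ÷ (2) = 19 s.

19 seconds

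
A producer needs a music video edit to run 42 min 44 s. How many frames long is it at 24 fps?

42 min 44 s = 2564 s.
Frames = 2564 × 24 = 61536.

61536 frames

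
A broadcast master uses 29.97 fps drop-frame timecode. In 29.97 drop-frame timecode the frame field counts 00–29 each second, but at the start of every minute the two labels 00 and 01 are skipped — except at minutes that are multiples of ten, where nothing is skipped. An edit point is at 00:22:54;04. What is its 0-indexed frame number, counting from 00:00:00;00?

Complete 10-minute blocks: 2, each 17982 frames → 35964.
Remaining 2 whole minutes in the current block: 1800 + 1 × 1798 = 3598 frames.
Within the current minute: 54 × 30 + 4 − 2 = 1622 (labels ;00/;01 skipped at this minute). Total = 35964 + 3598 + 1622 = 41184.

41184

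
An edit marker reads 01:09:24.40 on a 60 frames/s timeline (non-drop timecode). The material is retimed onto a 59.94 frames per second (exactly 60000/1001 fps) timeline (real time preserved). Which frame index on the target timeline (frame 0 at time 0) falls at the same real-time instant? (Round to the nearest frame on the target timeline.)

frame 249630

Source frame index: (1×3600 + 9×60 + 24) × 60 + 40 = 249880.
Real time: 249880 / (60) = 12494/3 s.
Target frame: (12494/3) × (60000/1001) = 249880000/1001 ≈ 249630.370 → 249630.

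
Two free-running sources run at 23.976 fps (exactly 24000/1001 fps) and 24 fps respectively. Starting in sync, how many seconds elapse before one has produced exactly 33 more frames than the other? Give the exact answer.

1376.375 seconds

The gap grows by |24 − 24000/1001| = 24/1001 frames per second.
Time for a 33-frame gap: 33 ÷ (24/1001) = 1376.375 s.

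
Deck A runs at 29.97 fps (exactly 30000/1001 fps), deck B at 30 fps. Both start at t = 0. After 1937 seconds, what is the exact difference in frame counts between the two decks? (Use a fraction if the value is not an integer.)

4470/77 frames

A emits 30000/1001 × 1937 = 4470000/77 frames; B emits 30 × 1937 = 58110.
Difference = 4470/77 frames (≈ 58.0519); B is ahead of A.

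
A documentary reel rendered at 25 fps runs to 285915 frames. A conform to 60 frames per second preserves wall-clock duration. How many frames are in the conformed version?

686196 frames

Target frames = source frames × (target rate / source rate) = 285915 × (60)/(25) = 285915 × 12/5 = 686196.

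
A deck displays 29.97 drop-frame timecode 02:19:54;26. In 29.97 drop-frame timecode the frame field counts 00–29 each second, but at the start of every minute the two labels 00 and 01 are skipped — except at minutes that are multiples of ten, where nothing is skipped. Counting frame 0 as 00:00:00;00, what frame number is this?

As if non-drop at 30 labels/s: (2 × 3600 + 19 × 60 + 54) × 30 + 26 = 251846.
Minute boundaries passed: 139; those not divisible by 10: 139 − 13 = 126; dropped labels = 2 × 126 = 252.
Actual frame index = 251846 − 252 = 251594.

251594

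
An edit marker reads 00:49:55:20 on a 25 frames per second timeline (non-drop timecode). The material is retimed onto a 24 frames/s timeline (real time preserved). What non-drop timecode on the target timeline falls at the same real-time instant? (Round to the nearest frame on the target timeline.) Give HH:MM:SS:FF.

Source frame index: (0×3600 + 49×60 + 55) × 25 + 20 = 74895.
Real time: 74895 / (25) = 14979/5 s.
Target frame: (14979/5) × (24) = 359496/5 ≈ 71899.200 → 71899.
At 24 labels/s: frame 71899 → 00:49:55:19.

00:49:55:19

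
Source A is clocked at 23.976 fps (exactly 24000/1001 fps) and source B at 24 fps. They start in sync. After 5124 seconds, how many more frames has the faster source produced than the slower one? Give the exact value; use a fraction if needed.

17568/143 frames

A emits 24000/1001 × 5124 = 17568000/143 frames; B emits 24 × 5124 = 122976.
Difference = 17568/143 frames (≈ 122.8531); B is ahead of A.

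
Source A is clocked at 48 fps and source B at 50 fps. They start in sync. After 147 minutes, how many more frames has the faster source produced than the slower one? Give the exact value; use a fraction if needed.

147 min = 8820 s.
A emits 48 × 8820 = 423360 frames; B emits 50 × 8820 = 441000.
Difference = 17640 frames; B is ahead of A.

17640 frames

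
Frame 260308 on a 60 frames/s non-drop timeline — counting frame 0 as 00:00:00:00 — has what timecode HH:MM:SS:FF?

260308 ÷ 60 = 4338 full seconds, remainder 28 frames.
4338 s = 1 h 12 min 18 s.
Timecode: 01:12:18:28.

01:12:18:28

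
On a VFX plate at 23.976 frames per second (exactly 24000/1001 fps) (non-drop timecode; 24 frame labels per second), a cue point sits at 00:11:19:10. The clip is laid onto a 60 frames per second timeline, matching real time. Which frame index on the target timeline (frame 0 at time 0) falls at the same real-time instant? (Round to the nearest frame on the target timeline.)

frame 40806

Source frame index: (0×3600 + 11×60 + 19) × 24 + 10 = 16306.
Real time: 16306 / (24000/1001) = 8161153/12000 s.
Target frame: (8161153/12000) × (60) = 8161153/200 ≈ 40805.765 → 40806.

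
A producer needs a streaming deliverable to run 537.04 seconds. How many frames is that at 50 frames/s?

26852 frames

Frames = 537.04 × 50 = 26852.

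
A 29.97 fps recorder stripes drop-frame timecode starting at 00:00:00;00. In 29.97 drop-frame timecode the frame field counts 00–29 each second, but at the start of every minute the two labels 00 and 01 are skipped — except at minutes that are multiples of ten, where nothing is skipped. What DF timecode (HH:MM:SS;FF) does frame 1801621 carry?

Ten DF minutes hold 17982 frames, so frame 1801621 lies in block 100 (frames 1798200–1816181) with 3421 frames into that block.
The block's first minute is 1800 frames and the rest 1798 each; 3421 frames reaches minute 1, so 100 × 18 + 1 × 2 = 1802 labels have been skipped so far.
Adding those back, label number 1801621 + 1802 = 1803423 at 30 labels/s is 60114 s + 3 f = 16 h 41 min 54 s frame 3, i.e. 16:41:54;03.

16:41:54;03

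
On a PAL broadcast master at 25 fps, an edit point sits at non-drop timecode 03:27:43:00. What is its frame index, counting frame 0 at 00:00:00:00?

Total seconds to the label: (3 × 3600 + 27 × 60 + 43) = 12463.
Frame index = 12463 × 25 + 0 = 311575.

311575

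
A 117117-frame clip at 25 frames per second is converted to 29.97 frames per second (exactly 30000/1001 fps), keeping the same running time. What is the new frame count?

Target frames = source frames × (target rate / source rate) = 117117 × (30000/1001)/(25) = 117117 × 1200/1001 = 140400.

140400 frames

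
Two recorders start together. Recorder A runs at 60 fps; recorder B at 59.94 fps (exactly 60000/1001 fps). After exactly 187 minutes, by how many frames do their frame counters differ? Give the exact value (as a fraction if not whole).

61200/91 frames

187 min = 11220 s.
A emits 60 × 11220 = 673200 frames; B emits 60000/1001 × 11220 = 61200000/91.
Difference = 61200/91 frames (≈ 672.5275); B is behind A.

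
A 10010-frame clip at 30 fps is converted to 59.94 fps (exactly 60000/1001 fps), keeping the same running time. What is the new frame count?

Target frames = source frames × (target rate / source rate) = 10010 × (60000/1001)/(30) = 10010 × 2000/1001 = 20000.

20000 frames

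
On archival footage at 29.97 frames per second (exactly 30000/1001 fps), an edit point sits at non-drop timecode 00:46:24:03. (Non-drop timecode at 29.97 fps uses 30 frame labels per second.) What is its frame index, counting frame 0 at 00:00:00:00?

Total seconds to the label: (0 × 3600 + 46 × 60 + 24) = 2784.
Frame index = 2784 × 30 + 3 = 83523.

83523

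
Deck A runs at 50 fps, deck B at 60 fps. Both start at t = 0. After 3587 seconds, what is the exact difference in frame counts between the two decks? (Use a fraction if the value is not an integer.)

35870 frames

A emits 50 × 3587 = 179350 frames; B emits 60 × 3587 = 215220.
Difference = 35870 frames; B is ahead of A.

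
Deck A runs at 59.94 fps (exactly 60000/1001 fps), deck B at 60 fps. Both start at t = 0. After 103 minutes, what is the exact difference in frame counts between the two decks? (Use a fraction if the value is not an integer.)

370800/1001 frames

103 min = 6180 s.
A emits 60000/1001 × 6180 = 370800000/1001 frames; B emits 60 × 6180 = 370800.
Difference = 370800/1001 frames (≈ 370.4296); B is ahead of A.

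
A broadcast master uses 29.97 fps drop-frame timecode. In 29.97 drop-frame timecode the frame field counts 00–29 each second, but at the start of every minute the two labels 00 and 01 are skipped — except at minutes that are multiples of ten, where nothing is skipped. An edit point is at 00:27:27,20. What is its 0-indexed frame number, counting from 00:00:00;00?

49380

Complete 10-minute blocks: 2, each 17982 frames → 35964.
Remaining 7 whole minutes in the current block: 1800 + 6 × 1798 = 12588 frames.
Within the current minute: 27 × 30 + 20 − 2 = 828 (labels ;00/;01 skipped at this minute). Total = 35964 + 12588 + 828 = 49380.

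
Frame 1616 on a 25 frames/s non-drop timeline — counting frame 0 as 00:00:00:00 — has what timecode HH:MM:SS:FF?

1616 ÷ 25 = 64 full seconds, remainder 16 frames.
64 s = 0 h 1 min 4 s.
Timecode: 00:01:04:16.

00:01:04:16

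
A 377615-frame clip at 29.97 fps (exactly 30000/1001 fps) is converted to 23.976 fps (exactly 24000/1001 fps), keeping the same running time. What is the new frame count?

Target frames = source frames × (target rate / source rate) = 377615 × (24000/1001)/(30000/1001) = 377615 × 4/5 = 302092.

302092 frames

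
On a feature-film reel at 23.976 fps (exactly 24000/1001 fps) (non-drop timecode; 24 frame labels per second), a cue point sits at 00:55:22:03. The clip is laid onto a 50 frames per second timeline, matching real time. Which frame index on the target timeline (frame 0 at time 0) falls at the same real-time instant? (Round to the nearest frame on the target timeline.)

frame 166272

Source frame index: (0×3600 + 55×60 + 22) × 24 + 3 = 79731.
Real time: 79731 / (24000/1001) = 26603577/8000 s.
Target frame: (26603577/8000) × (50) = 26603577/160 ≈ 166272.356 → 166272.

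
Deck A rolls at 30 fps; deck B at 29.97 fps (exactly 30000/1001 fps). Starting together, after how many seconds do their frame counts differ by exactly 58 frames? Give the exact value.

29029/15 seconds

The gap grows by |30000/1001 − 30| = 30/1001 frames per second.
Time for a 58-frame gap: 58 ÷ (30/1001) = 29029/15 s.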